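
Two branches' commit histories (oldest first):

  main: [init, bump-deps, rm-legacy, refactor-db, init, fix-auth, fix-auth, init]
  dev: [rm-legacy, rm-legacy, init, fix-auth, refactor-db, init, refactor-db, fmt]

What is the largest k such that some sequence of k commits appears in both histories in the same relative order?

4

One common subsequence of length 4: rm-legacy (main #3, dev #2), init (main #5, dev #3), fix-auth (main #6, dev #4), init (main #8, dev #6). Since dp[8][8] = 4, nothing longer is possible.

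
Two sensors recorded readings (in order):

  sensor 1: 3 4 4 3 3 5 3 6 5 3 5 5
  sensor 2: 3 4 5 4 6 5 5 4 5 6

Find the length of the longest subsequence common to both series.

7

Pick 3 [1,1]; then 4 [2,2]; then 4 [3,4]; then 6 [8,5]; then 5 [9,6]; then 5 [11,7]; then 5 [12,9]; all 7 values appear in both, in order. Since dp[12][10] = 7, nothing longer is possible.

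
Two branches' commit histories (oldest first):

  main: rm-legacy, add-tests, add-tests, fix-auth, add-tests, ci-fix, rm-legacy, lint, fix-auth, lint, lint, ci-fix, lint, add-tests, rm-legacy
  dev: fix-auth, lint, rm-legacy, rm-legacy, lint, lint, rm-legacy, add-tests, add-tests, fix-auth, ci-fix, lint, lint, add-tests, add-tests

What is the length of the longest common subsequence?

8

Match rm-legacy at main[1]=dev[7]; then add-tests at main[2]=dev[8]; then add-tests at main[3]=dev[9]; then fix-auth at main[4]=dev[10]; then ci-fix at main[6]=dev[11]; then lint at main[8]=dev[12]; then lint at main[10]=dev[13]; then add-tests at main[14]=dev[15] — 8 commits in the same relative order in both. The LCS DP gives dp[15][15] = 8, so this is optimal.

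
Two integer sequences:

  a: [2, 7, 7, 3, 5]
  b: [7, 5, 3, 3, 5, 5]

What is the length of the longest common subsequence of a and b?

Let dp[i][j] be the LCS length of the first i values of a and the first j values of b. dp[i][j] = dp[i-1][j-1]+1 when the i-th and j-th values match, else max(dp[i-1][j], dp[i][j-1]).
    ·  7  5  3  3  5  5
 ·  0  0  0  0  0  0  0
 2  0  0  0  0  0  0  0
 7  0  1  1  1  1  1  1
 7  0  1  1  1  1  1  1
 3  0  1  1  2  2  2  2
 5  0  1  2  2  2  3  3
dp[5][6] = 3. One LCS (by backtracking along matches): 7, 3, 5.

3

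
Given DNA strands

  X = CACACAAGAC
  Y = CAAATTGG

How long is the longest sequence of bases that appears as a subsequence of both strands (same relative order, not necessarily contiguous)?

5

One common subsequence of length 5: C [1,1], then A [2,2], then A [4,3], then A [6,4], then G [8,8]. Since dp[10][8] = 5, nothing longer is possible.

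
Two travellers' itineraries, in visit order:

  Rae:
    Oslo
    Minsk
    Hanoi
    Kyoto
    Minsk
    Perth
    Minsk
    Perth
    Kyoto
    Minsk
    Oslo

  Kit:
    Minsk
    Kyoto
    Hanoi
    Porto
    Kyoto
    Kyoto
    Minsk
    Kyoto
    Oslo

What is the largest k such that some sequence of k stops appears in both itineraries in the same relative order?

Match Minsk at Rae[2]=Kit[1] → Hanoi at Rae[3]=Kit[3] → Kyoto at Rae[4]=Kit[6] → Minsk at Rae[7]=Kit[7] → Kyoto at Rae[9]=Kit[8] → Oslo at Rae[11]=Kit[9] — 6 stops in the same relative order in both. The LCS DP gives dp[11][9] = 6, so this is optimal.

6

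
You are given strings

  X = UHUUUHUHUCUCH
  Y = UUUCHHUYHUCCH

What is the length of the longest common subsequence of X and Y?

10

Match U at X[1]=Y[1], U at X[3]=Y[2], U at X[4]=Y[3], H at X[6]=Y[6], U at X[7]=Y[7], H at X[8]=Y[9], U at X[9]=Y[10], C at X[10]=Y[11], C at X[12]=Y[12], H at X[13]=Y[13] — 10 characters in the same relative order in both. dp[13][13] = 10 confirms this is the maximum.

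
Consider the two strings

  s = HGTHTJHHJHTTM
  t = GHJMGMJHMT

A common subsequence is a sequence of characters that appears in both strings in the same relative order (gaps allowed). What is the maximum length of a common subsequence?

6

Match G (s #2, t #1), then H (s #4, t #2), then J (s #6, t #3), then J (s #9, t #7), then H (s #10, t #8), then T (s #12, t #10) — 6 characters in the same relative order in both. dp[13][10] = 6 confirms this is the maximum.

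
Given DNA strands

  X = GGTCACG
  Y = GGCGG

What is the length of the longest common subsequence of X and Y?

Match G (X #1, Y #1) → G (X #2, Y #2) → C (X #4, Y #3) → G (X #7, Y #5) — 4 bases in the same relative order in both, and the DP table's final entry dp[7][5] is also 4, so no common subsequence is longer.

4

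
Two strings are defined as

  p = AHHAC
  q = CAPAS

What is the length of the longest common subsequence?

2

Let dp[i][j] be the LCS length of the first i characters of p and the first j characters of q. dp[i][j] = dp[i-1][j-1]+1 when the i-th and j-th characters match, else max(dp[i-1][j], dp[i][j-1]).
    ·  C  A  P  A  S
 ·  0  0  0  0  0  0
 A  0  0  1  1  1  1
 H  0  0  1  1  1  1
 H  0  0  1  1  1  1
 A  0  0  1  1  2  2
 C  0  1  1  1  2  2
dp[5][5] = 2. One LCS (by backtracking along matches): AA.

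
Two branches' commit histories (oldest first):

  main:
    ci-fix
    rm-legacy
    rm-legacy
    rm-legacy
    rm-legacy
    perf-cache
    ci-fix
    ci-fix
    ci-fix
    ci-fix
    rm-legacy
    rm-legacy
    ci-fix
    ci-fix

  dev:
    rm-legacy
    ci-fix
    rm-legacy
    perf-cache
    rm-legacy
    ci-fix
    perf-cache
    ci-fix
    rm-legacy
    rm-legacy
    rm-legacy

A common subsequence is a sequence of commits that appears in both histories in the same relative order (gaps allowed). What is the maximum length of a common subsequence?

Taking ci-fix (main #1, dev #2) → rm-legacy (main #2, dev #3) → rm-legacy (main #3, dev #5) → perf-cache (main #6, dev #7) → ci-fix (main #7, dev #8) → rm-legacy (main #11, dev #10) → rm-legacy (main #12, dev #11) gives a common subsequence of length 7. The LCS DP gives dp[14][11] = 7, so this is optimal.

7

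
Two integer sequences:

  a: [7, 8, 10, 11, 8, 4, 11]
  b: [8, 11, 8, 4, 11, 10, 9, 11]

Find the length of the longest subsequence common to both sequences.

Let dp[i][j] be the LCS length of the first i values of a and the first j values of b. dp[i][j] = dp[i-1][j-1]+1 when the i-th and j-th values match, else max(dp[i-1][j], dp[i][j-1]).
    ·  8 11  8  4 11 10  9 11
 ·  0  0  0  0  0  0  0  0  0
 7  0  0  0  0  0  0  0  0  0
 8  0  1  1  1  1  1  1  1  1
10  0  1  1  1  1  1  2  2  2
11  0  1  2  2  2  2  2  2  3
 8  0  1  2  3  3  3  3  3  3
 4  0  1  2  3  4  4  4  4  4
11  0  1  2  3  4  5  5  5  5
dp[7][8] = 5. One LCS (by backtracking along matches): 8, 11, 8, 4, 11.

5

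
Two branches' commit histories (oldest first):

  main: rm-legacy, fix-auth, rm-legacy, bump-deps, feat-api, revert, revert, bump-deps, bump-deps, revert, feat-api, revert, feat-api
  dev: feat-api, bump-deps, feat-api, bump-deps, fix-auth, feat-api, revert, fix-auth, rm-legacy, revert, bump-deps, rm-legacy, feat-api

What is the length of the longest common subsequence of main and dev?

Pick fix-auth at main[2]=dev[5]; then feat-api at main[5]=dev[6]; then revert at main[6]=dev[7]; then revert at main[7]=dev[10]; then bump-deps at main[8]=dev[11]; then feat-api at main[13]=dev[13]; all 6 commits appear in both, in order. The LCS DP gives dp[13][13] = 6, so this is optimal.

6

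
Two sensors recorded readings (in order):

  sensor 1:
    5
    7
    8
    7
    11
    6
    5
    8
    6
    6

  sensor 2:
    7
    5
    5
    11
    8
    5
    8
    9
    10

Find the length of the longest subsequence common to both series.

Let dp[i][j] be the LCS length of the first i values of sensor 1 and the first j values of sensor 2. dp[i][j] = dp[i-1][j-1]+1 when the i-th and j-th values match, else max(dp[i-1][j], dp[i][j-1]).
    ·  7  5  5 11  8  5  8  9 10
 ·  0  0  0  0  0  0  0  0  0  0
 5  0  0  1  1  1  1  1  1  1  1
 7  0  1  1  1  1  1  1  1  1  1
 8  0  1  1  1  1  2  2  2  2  2
 7  0  1  1  1  1  2  2  2  2  2
11  0  1  1  1  2  2  2  2  2  2
 6  0  1  1  1  2  2  2  2  2  2
 5  0  1  2  2  2  2  3  3  3  3
 8  0  1  2  2  2  3  3  4  4  4
 6  0  1  2  2  2  3  3  4  4  4
 6  0  1  2  2  2  3  3  4  4  4
dp[10][9] = 4. One LCS (by backtracking along matches): 5, 8, 5, 8.

4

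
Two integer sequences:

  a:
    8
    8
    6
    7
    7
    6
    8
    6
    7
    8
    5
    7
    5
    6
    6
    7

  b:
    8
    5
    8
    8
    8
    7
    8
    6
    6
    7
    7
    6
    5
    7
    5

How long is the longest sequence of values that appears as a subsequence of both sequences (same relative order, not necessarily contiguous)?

Pick 8 at a[1]=b[5] → 8 at a[2]=b[7] → 6 at a[3]=b[9] → 7 at a[4]=b[10] → 7 at a[5]=b[11] → 6 at a[8]=b[12] → 5 at a[11]=b[13] → 7 at a[12]=b[14] → 5 at a[13]=b[15]; all 9 values appear in both, in order. dp[16][15] = 9 confirms this is the maximum.

9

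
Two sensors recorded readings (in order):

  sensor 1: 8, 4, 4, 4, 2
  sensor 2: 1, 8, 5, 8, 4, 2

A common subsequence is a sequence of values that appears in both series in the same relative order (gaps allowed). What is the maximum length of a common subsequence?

3

One common subsequence of length 3: 8 at sensor 1[1]=sensor 2[4], 4 at sensor 1[4]=sensor 2[5], 2 at sensor 1[5]=sensor 2[6]. Since dp[5][6] = 3, nothing longer is possible.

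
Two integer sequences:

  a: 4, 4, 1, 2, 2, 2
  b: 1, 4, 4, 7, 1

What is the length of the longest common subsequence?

3

Taking 4 at a[1]=b[2], then 4 at a[2]=b[3], then 1 at a[3]=b[5] gives a common subsequence of length 3. dp[6][5] = 3 confirms this is the maximum.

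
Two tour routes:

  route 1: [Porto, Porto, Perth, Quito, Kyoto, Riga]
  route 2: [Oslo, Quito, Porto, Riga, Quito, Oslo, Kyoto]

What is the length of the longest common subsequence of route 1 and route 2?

One common subsequence of length 3: Porto at route 1[1]=route 2[3], then Quito at route 1[4]=route 2[5], then Kyoto at route 1[5]=route 2[7], and the DP table's final entry dp[6][7] is also 3, so no common subsequence is longer.

3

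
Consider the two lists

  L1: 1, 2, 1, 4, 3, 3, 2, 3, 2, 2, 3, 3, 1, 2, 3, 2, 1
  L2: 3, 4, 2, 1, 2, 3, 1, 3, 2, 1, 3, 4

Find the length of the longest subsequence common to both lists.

Taking 2 (L1 #2, L2 #3) → 1 (L1 #3, L2 #4) → 2 (L1 #10, L2 #5) → 3 (L1 #12, L2 #6) → 1 (L1 #13, L2 #7) → 3 (L1 #15, L2 #8) → 2 (L1 #16, L2 #9) → 1 (L1 #17, L2 #10) gives a common subsequence of length 8. The LCS DP gives dp[17][12] = 8, so this is optimal.

8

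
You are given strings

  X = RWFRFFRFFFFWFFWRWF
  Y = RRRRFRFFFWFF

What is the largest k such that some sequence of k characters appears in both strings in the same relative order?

10

Taking R (X #1, Y #3), then R (X #4, Y #4), then F (X #6, Y #5), then R (X #7, Y #6), then F (X #9, Y #7), then F (X #10, Y #8), then F (X #11, Y #9), then W (X #12, Y #10), then F (X #14, Y #11), then F (X #18, Y #12) gives a common subsequence of length 10, and the DP table's final entry dp[18][12] is also 10, so no common subsequence is longer.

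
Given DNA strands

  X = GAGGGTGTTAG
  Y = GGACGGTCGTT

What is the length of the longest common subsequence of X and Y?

8

Let dp[i][j] be the LCS length of the first i bases of X and the first j bases of Y. dp[i][j] = dp[i-1][j-1]+1 when the i-th and j-th bases match, else max(dp[i-1][j], dp[i][j-1]).
    ·  G  G  A  C  G  G  T  C  G  T  T
 ·  0  0  0  0  0  0  0  0  0  0  0  0
 G  0  1  1  1  1  1  1  1  1  1  1  1
 A  0  1  1  2  2  2  2  2  2  2  2  2
 G  0  1  2  2  2  3  3  3  3  3  3  3
 G  0  1  2  2  2  3  4  4  4  4  4  4
 G  0  1  2  2  2  3  4  4  4  5  5  5
 T  0  1  2  2  2  3  4  5  5  5  6  6
 G  0  1  2  2  2  3  4  5  5  6  6  6
 T  0  1  2  2  2  3  4  5  5  6  7  7
 T  0  1  2  2  2  3  4  5  5  6  7  8
 A  0  1  2  3  3  3  4  5  5  6  7  8
 G  0  1  2  3  3  4  4  5  5  6  7  8
dp[11][11] = 8. One LCS (by backtracking along matches): GAGGTGTT.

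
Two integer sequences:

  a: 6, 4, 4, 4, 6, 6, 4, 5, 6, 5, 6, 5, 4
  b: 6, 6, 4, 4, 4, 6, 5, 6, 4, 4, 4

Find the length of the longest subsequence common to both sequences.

One common subsequence of length 8: 6 at a[1]=b[2] → 4 at a[2]=b[3] → 4 at a[3]=b[4] → 4 at a[4]=b[5] → 6 at a[5]=b[6] → 6 at a[6]=b[8] → 4 at a[7]=b[10] → 4 at a[13]=b[11]. The LCS DP gives dp[13][11] = 8, so this is optimal.

8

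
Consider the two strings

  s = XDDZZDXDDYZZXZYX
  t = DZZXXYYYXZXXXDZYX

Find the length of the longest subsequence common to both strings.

Taking D at s[3]=t[1], Z at s[4]=t[2], Z at s[5]=t[3], X at s[7]=t[5], Y at s[10]=t[8], Z at s[11]=t[10], X at s[13]=t[13], Z at s[14]=t[15], Y at s[15]=t[16], X at s[16]=t[17] gives a common subsequence of length 10, and the DP table's final entry dp[16][17] is also 10, so no common subsequence is longer.

10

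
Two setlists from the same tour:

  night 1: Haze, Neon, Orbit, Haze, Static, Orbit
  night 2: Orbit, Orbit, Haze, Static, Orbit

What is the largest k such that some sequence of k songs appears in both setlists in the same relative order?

Pick Orbit at night 1[3]=night 2[2] → Haze at night 1[4]=night 2[3] → Static at night 1[5]=night 2[4] → Orbit at night 1[6]=night 2[5]; all 4 songs appear in both, in order, and the DP table's final entry dp[6][5] is also 4, so no common subsequence is longer.

4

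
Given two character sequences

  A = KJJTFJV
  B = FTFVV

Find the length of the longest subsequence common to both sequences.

Let dp[i][j] be the LCS length of the first i characters of A and the first j characters of B. dp[i][j] = dp[i-1][j-1]+1 when the i-th and j-th characters match, else max(dp[i-1][j], dp[i][j-1]).
    ·  F  T  F  V  V
 ·  0  0  0  0  0  0
 K  0  0  0  0  0  0
 J  0  0  0  0  0  0
 J  0  0  0  0  0  0
 T  0  0  1  1  1  1
 F  0  1  1  2  2  2
 J  0  1  1  2  2  2
 V  0  1  1  2  3  3
dp[7][5] = 3. One LCS (by backtracking along matches): TFV.

3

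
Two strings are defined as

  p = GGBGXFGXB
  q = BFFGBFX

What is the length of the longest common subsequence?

Let dp[i][j] be the LCS length of the first i characters of p and the first j characters of q. dp[i][j] = dp[i-1][j-1]+1 when the i-th and j-th characters match, else max(dp[i-1][j], dp[i][j-1]).
    ·  B  F  F  G  B  F  X
 ·  0  0  0  0  0  0  0  0
 G  0  0  0  0  1  1  1  1
 G  0  0  0  0  1  1  1  1
 B  0  1  1  1  1  2  2  2
 G  0  1  1  1  2  2  2  2
 X  0  1  1  1  2  2  2  3
 F  0  1  2  2  2  2  3  3
 G  0  1  2  2  3  3  3  3
 X  0  1  2  2  3  3  3  4
 B  0  1  2  2  3  4  4  4
dp[9][7] = 4. One LCS (by backtracking along matches): GBFX.

4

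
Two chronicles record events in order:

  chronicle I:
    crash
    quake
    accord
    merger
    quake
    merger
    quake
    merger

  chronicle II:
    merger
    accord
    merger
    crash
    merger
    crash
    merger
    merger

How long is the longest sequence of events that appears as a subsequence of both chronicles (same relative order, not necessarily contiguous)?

4

Match crash (chronicle I #1, chronicle II #4), merger (chronicle I #4, chronicle II #5), merger (chronicle I #6, chronicle II #7), merger (chronicle I #8, chronicle II #8) — 4 events in the same relative order in both. dp[8][8] = 4 confirms this is the maximum.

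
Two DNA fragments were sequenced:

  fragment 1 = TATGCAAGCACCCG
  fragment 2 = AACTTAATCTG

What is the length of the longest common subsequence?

One common subsequence of length 6: T [1,4]; then T [3,5]; then A [6,6]; then A [7,7]; then C [9,9]; then G [14,11]. Since dp[14][11] = 6, nothing longer is possible.

6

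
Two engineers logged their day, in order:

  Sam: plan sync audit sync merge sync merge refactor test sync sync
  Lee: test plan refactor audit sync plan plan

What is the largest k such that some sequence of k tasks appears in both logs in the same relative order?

One common subsequence of length 3: plan (Sam #1, Lee #2), audit (Sam #3, Lee #4), sync (Sam #4, Lee #5). Since dp[11][7] = 3, nothing longer is possible.

3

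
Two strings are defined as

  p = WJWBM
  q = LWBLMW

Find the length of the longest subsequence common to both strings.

Match W at p[3]=q[2]; then B at p[4]=q[3]; then M at p[5]=q[5] — 3 characters in the same relative order in both. The LCS DP gives dp[5][6] = 3, so this is optimal.

3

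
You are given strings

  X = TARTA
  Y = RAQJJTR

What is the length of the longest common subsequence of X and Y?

Pick T (X #1, Y #6) → R (X #3, Y #7); all 2 characters appear in both, in order. The LCS DP gives dp[5][7] = 2, so this is optimal.

2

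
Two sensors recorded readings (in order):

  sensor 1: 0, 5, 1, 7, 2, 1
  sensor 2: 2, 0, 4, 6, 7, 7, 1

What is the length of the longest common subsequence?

3

Match 0 at sensor 1[1]=sensor 2[2]; then 7 at sensor 1[4]=sensor 2[6]; then 1 at sensor 1[6]=sensor 2[7] — 3 values in the same relative order in both. Since dp[6][7] = 3, nothing longer is possible.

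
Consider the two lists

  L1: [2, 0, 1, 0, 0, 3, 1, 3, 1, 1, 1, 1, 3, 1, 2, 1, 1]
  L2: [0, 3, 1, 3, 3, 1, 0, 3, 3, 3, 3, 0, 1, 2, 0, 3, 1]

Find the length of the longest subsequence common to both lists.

9

One common subsequence of length 9: 0 (L1 #2, L2 #1) → 1 (L1 #3, L2 #6) → 0 (L1 #4, L2 #7) → 3 (L1 #6, L2 #9) → 3 (L1 #8, L2 #10) → 3 (L1 #13, L2 #11) → 1 (L1 #14, L2 #13) → 2 (L1 #15, L2 #14) → 1 (L1 #17, L2 #17). dp[17][17] = 9 confirms this is the maximum.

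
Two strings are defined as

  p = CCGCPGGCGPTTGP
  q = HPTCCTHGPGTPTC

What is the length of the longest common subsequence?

7

One common subsequence of length 7: C at p[1]=q[4], C at p[2]=q[5], G at p[3]=q[8], P at p[5]=q[9], G at p[6]=q[10], P at p[10]=q[12], T at p[11]=q[13]. Since dp[14][14] = 7, nothing longer is possible.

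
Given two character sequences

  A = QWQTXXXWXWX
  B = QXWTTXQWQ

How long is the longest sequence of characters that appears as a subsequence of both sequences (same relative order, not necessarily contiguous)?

Taking Q at A[1]=B[1], then W at A[2]=B[3], then T at A[4]=B[5], then X at A[5]=B[6], then W at A[8]=B[8] gives a common subsequence of length 5. dp[11][9] = 5 confirms this is the maximum.

5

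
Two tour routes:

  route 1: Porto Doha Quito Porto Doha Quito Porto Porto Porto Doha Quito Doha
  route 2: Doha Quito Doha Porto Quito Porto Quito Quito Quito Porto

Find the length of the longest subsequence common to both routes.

6

Taking Doha at route 1[2]=route 2[1]; then Quito at route 1[3]=route 2[2]; then Porto at route 1[4]=route 2[4]; then Quito at route 1[6]=route 2[5]; then Porto at route 1[7]=route 2[6]; then Porto at route 1[9]=route 2[10] gives a common subsequence of length 6. Since dp[12][10] = 6, nothing longer is possible.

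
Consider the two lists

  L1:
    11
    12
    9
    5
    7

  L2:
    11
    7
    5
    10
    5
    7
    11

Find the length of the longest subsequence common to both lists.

3

Match 11 at L1[1]=L2[1], then 5 at L1[4]=L2[5], then 7 at L1[5]=L2[6] — 3 values in the same relative order in both. Since dp[5][7] = 3, nothing longer is possible.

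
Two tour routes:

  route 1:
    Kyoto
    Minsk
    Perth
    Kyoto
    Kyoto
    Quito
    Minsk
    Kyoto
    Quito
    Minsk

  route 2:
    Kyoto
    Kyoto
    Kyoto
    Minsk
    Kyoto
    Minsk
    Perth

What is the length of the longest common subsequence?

Pick Kyoto [1,1]; then Kyoto [4,2]; then Kyoto [5,3]; then Minsk [7,4]; then Kyoto [8,5]; then Minsk [10,6]; all 6 stops appear in both, in order, and the DP table's final entry dp[10][7] is also 6, so no common subsequence is longer.

6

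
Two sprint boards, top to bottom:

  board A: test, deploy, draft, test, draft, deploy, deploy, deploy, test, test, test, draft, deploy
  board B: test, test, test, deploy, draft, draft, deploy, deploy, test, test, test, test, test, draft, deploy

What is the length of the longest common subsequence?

One common subsequence of length 11: test at board A[1]=board B[3], then deploy at board A[2]=board B[4], then draft at board A[3]=board B[5], then draft at board A[5]=board B[6], then deploy at board A[6]=board B[7], then deploy at board A[7]=board B[8], then test at board A[9]=board B[11], then test at board A[10]=board B[12], then test at board A[11]=board B[13], then draft at board A[12]=board B[14], then deploy at board A[13]=board B[15], and the DP table's final entry dp[13][15] is also 11, so no common subsequence is longer.

11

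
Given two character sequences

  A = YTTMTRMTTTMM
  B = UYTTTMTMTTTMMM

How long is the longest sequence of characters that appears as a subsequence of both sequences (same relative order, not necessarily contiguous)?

One common subsequence of length 11: Y at A[1]=B[2], T at A[2]=B[4], T at A[3]=B[5], M at A[4]=B[6], T at A[5]=B[7], M at A[7]=B[8], T at A[8]=B[9], T at A[9]=B[10], T at A[10]=B[11], M at A[11]=B[13], M at A[12]=B[14]. Since dp[12][14] = 11, nothing longer is possible.

11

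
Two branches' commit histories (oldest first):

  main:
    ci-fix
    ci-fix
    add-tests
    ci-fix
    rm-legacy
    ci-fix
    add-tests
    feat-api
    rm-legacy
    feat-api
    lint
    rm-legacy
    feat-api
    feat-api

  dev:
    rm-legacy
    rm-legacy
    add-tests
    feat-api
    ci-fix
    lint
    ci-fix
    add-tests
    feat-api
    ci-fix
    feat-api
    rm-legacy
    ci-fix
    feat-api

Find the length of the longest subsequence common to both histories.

8

Taking add-tests (main #3, dev #3), then ci-fix (main #4, dev #5), then ci-fix (main #6, dev #7), then add-tests (main #7, dev #8), then feat-api (main #8, dev #9), then feat-api (main #10, dev #11), then rm-legacy (main #12, dev #12), then feat-api (main #14, dev #14) gives a common subsequence of length 8. Since dp[14][14] = 8, nothing longer is possible.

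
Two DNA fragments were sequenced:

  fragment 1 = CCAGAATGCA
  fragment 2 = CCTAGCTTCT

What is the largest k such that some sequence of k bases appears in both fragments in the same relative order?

Match C (fragment 1 #1, fragment 2 #1), then C (fragment 1 #2, fragment 2 #2), then A (fragment 1 #3, fragment 2 #4), then G (fragment 1 #4, fragment 2 #5), then T (fragment 1 #7, fragment 2 #8), then C (fragment 1 #9, fragment 2 #9) — 6 bases in the same relative order in both. Since dp[10][10] = 6, nothing longer is possible.

6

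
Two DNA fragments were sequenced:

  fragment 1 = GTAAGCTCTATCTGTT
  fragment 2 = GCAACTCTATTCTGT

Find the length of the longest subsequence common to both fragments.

Pick G (fragment 1 #1, fragment 2 #1) → A (fragment 1 #3, fragment 2 #3) → A (fragment 1 #4, fragment 2 #4) → C (fragment 1 #6, fragment 2 #5) → T (fragment 1 #7, fragment 2 #6) → C (fragment 1 #8, fragment 2 #7) → T (fragment 1 #9, fragment 2 #8) → A (fragment 1 #10, fragment 2 #9) → T (fragment 1 #11, fragment 2 #11) → C (fragment 1 #12, fragment 2 #12) → T (fragment 1 #13, fragment 2 #13) → G (fragment 1 #14, fragment 2 #14) → T (fragment 1 #16, fragment 2 #15); all 13 bases appear in both, in order, and the DP table's final entry dp[16][15] is also 13, so no common subsequence is longer.

13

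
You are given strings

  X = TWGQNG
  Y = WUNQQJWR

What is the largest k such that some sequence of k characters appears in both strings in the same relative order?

Taking W [2,1], then Q [4,5] gives a common subsequence of length 2. The LCS DP gives dp[6][8] = 2, so this is optimal.

2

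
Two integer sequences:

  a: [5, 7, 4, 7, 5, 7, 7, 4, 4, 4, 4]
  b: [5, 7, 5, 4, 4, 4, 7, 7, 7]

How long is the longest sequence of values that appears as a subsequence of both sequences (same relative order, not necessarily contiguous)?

Match 5 [1,1]; then 7 [2,2]; then 4 [3,6]; then 7 [4,7]; then 7 [6,8]; then 7 [7,9] — 6 values in the same relative order in both. The LCS DP gives dp[11][9] = 6, so this is optimal.

6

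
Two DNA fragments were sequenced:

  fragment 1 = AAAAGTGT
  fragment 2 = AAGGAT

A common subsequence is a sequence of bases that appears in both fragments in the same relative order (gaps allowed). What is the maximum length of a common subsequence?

5

Let dp[i][j] be the LCS length of the first i bases of fragment 1 and the first j bases of fragment 2. dp[i][j] = dp[i-1][j-1]+1 when the i-th and j-th bases match, else max(dp[i-1][j], dp[i][j-1]).
    ·  A  A  G  G  A  T
 ·  0  0  0  0  0  0  0
 A  0  1  1  1  1  1  1
 A  0  1  2  2  2  2  2
 A  0  1  2  2  2  3  3
 A  0  1  2  2  2  3  3
 G  0  1  2  3  3  3  3
 T  0  1  2  3  3  3  4
 G  0  1  2  3  4  4  4
 T  0  1  2  3  4  4  5
dp[8][6] = 5. One LCS (by backtracking along matches): AAGGT.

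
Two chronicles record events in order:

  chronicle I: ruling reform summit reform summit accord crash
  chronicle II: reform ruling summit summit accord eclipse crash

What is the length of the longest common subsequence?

5

Match ruling (chronicle I #1, chronicle II #2), summit (chronicle I #3, chronicle II #3), summit (chronicle I #5, chronicle II #4), accord (chronicle I #6, chronicle II #5), crash (chronicle I #7, chronicle II #7) — 5 events in the same relative order in both. dp[7][7] = 5 confirms this is the maximum.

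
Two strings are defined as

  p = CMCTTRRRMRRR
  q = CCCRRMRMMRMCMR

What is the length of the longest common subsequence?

8

One common subsequence of length 8: C at p[1]=q[2], C at p[3]=q[3], R at p[6]=q[4], R at p[7]=q[5], R at p[8]=q[7], M at p[9]=q[9], R at p[10]=q[10], R at p[12]=q[14]. dp[12][14] = 8 confirms this is the maximum.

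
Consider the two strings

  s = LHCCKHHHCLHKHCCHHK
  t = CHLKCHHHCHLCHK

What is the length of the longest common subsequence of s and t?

Pick L at s[1]=t[3], C at s[4]=t[5], H at s[6]=t[6], H at s[7]=t[7], H at s[8]=t[8], C at s[9]=t[9], L at s[10]=t[11], C at s[15]=t[12], H at s[17]=t[13], K at s[18]=t[14]; all 10 characters appear in both, in order. The LCS DP gives dp[18][14] = 10, so this is optimal.

10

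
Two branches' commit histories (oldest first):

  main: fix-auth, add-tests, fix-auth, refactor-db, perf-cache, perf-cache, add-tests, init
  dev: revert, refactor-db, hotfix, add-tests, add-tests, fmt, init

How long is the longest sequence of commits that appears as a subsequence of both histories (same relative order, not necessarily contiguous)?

3

Match add-tests [2,4]; then add-tests [7,5]; then init [8,7] — 3 commits in the same relative order in both. The LCS DP gives dp[8][7] = 3, so this is optimal.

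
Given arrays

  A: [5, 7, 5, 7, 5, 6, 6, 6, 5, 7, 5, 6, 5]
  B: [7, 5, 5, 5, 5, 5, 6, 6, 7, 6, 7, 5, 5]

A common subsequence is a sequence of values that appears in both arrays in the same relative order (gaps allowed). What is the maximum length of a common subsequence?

9

Taking 5 at A[1]=B[4], 5 at A[3]=B[5], 5 at A[5]=B[6], 6 at A[6]=B[7], 6 at A[7]=B[8], 6 at A[8]=B[10], 7 at A[10]=B[11], 5 at A[11]=B[12], 5 at A[13]=B[13] gives a common subsequence of length 9. The LCS DP gives dp[13][13] = 9, so this is optimal.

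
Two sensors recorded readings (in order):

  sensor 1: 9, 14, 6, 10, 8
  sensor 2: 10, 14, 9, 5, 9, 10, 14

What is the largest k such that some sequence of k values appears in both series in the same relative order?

2

Let dp[i][j] be the LCS length of the first i values of sensor 1 and the first j values of sensor 2. dp[i][j] = dp[i-1][j-1]+1 when the i-th and j-th values match, else max(dp[i-1][j], dp[i][j-1]).
    · 10 14  9  5  9 10 14
 ·  0  0  0  0  0  0  0  0
 9  0  0  0  1  1  1  1  1
14  0  0  1  1  1  1  1  2
 6  0  0  1  1  1  1  1  2
10  0  1  1  1  1  1  2  2
 8  0  1  1  1  1  1  2  2
dp[5][7] = 2. One LCS (by backtracking along matches): 9, 14.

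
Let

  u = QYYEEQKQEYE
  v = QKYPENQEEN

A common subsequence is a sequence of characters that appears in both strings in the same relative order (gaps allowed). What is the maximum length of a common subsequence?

Let dp[i][j] be the LCS length of the first i characters of u and the first j characters of v. dp[i][j] = dp[i-1][j-1]+1 when the i-th and j-th characters match, else max(dp[i-1][j], dp[i][j-1]).
    ·  Q  K  Y  P  E  N  Q  E  E  N
 ·  0  0  0  0  0  0  0  0  0  0  0
 Q  0  1  1  1  1  1  1  1  1  1  1
 Y  0  1  1  2  2  2  2  2  2  2  2
 Y  0  1  1  2  2  2  2  2  2  2  2
 E  0  1  1  2  2  3  3  3  3  3  3
 E  0  1  1  2  2  3  3  3  4  4  4
 Q  0  1  1  2  2  3  3  4  4  4  4
 K  0  1  2  2  2  3  3  4  4  4  4
 Q  0  1  2  2  2  3  3  4  4  4  4
 E  0  1  2  2  2  3  3  4  5  5  5
 Y  0  1  2  3  3  3  3  4  5  5  5
 E  0  1  2  3  3  4  4  4  5  6  6
dp[11][10] = 6. One LCS (by backtracking along matches): QYEQEE.

6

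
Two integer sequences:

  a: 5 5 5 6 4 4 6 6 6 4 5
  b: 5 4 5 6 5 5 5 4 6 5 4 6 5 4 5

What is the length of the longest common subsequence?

8

Taking 5 (a #1, b #5) → 5 (a #2, b #6) → 5 (a #3, b #7) → 6 (a #4, b #9) → 4 (a #6, b #11) → 6 (a #7, b #12) → 4 (a #10, b #14) → 5 (a #11, b #15) gives a common subsequence of length 8. Since dp[11][15] = 8, nothing longer is possible.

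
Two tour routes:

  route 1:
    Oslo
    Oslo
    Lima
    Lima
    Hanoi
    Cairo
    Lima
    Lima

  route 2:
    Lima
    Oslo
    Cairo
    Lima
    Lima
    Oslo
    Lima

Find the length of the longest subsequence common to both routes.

4

Taking Oslo (route 1 #1, route 2 #2), then Lima (route 1 #3, route 2 #4), then Lima (route 1 #4, route 2 #5), then Lima (route 1 #8, route 2 #7) gives a common subsequence of length 4. Since dp[8][7] = 4, nothing longer is possible.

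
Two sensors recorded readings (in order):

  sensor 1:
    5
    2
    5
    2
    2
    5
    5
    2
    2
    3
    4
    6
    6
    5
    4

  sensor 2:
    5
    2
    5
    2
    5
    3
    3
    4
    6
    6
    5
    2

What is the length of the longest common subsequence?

10

One common subsequence of length 10: 5 [1,1], then 2 [2,2], then 5 [3,3], then 2 [5,4], then 5 [6,5], then 3 [10,7], then 4 [11,8], then 6 [12,9], then 6 [13,10], then 5 [14,11]. The LCS DP gives dp[15][12] = 10, so this is optimal.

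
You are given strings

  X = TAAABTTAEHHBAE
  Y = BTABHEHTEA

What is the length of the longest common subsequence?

Let dp[i][j] be the LCS length of the first i characters of X and the first j characters of Y. dp[i][j] = dp[i-1][j-1]+1 when the i-th and j-th characters match, else max(dp[i-1][j], dp[i][j-1]).
    ·  B  T  A  B  H  E  H  T  E  A
 ·  0  0  0  0  0  0  0  0  0  0  0
 T  0  0  1  1  1  1  1  1  1  1  1
 A  0  0  1  2  2  2  2  2  2  2  2
 A  0  0  1  2  2  2  2  2  2  2  3
 A  0  0  1  2  2  2  2  2  2  2  3
 B  0  1  1  2  3  3  3  3  3  3  3
 T  0  1  2  2  3  3  3  3  4  4  4
 T  0  1  2  2  3  3  3  3  4  4  4
 A  0  1  2  3  3  3  3  3  4  4  5
 E  0  1  2  3  3  3  4  4  4  5  5
 H  0  1  2  3  3  4  4  5  5  5  5
 H  0  1  2  3  3  4  4  5  5  5  5
 B  0  1  2  3  4  4  4  5  5  5  5
 A  0  1  2  3  4  4  4  5  5  5  6
 E  0  1  2  3  4  4  5  5  5  6  6
dp[14][10] = 6. One LCS (by backtracking along matches): TABTEA.

6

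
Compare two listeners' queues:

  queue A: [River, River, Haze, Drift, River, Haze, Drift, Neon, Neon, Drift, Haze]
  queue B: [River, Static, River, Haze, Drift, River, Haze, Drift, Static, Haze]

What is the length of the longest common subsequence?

One common subsequence of length 8: River at queue A[1]=queue B[1]; then River at queue A[2]=queue B[3]; then Haze at queue A[3]=queue B[4]; then Drift at queue A[4]=queue B[5]; then River at queue A[5]=queue B[6]; then Haze at queue A[6]=queue B[7]; then Drift at queue A[7]=queue B[8]; then Haze at queue A[11]=queue B[10]. The LCS DP gives dp[11][10] = 8, so this is optimal.

8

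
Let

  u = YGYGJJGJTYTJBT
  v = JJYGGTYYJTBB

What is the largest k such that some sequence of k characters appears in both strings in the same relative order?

One common subsequence of length 7: Y (u #3, v #3), G (u #4, v #4), G (u #7, v #5), T (u #9, v #6), Y (u #10, v #8), T (u #11, v #10), B (u #13, v #12). The LCS DP gives dp[14][12] = 7, so this is optimal.

7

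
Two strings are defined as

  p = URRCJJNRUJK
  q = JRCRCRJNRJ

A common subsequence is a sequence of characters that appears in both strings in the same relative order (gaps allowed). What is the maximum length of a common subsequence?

7

Taking R (p #2, q #2); then R (p #3, q #4); then C (p #4, q #5); then J (p #6, q #7); then N (p #7, q #8); then R (p #8, q #9); then J (p #10, q #10) gives a common subsequence of length 7. dp[11][10] = 7 confirms this is the maximum.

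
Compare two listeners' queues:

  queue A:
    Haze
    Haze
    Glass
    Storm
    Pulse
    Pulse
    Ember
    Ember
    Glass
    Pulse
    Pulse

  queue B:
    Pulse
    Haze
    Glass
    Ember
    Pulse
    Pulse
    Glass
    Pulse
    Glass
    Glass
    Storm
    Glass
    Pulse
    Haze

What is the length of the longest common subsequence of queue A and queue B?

Match Haze at queue A[2]=queue B[2], then Glass at queue A[3]=queue B[3], then Pulse at queue A[5]=queue B[5], then Pulse at queue A[6]=queue B[6], then Glass at queue A[9]=queue B[7], then Pulse at queue A[10]=queue B[8], then Pulse at queue A[11]=queue B[13] — 7 songs in the same relative order in both. dp[11][14] = 7 confirms this is the maximum.

7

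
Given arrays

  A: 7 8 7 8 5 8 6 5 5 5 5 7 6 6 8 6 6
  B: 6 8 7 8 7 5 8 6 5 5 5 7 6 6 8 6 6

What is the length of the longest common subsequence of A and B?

Taking 7 (A #1, B #3), 8 (A #2, B #4), 7 (A #3, B #5), 5 (A #5, B #6), 8 (A #6, B #7), 6 (A #7, B #8), 5 (A #9, B #9), 5 (A #10, B #10), 5 (A #11, B #11), 7 (A #12, B #12), 6 (A #13, B #13), 6 (A #14, B #14), 8 (A #15, B #15), 6 (A #16, B #16), 6 (A #17, B #17) gives a common subsequence of length 15. The LCS DP gives dp[17][17] = 15, so this is optimal.

15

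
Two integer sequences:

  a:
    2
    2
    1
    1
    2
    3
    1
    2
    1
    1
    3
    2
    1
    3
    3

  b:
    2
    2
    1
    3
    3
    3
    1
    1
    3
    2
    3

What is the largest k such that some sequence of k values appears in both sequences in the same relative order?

9

Pick 2 at a[1]=b[1], then 2 at a[2]=b[2], then 1 at a[3]=b[3], then 3 at a[6]=b[6], then 1 at a[9]=b[7], then 1 at a[10]=b[8], then 3 at a[11]=b[9], then 2 at a[12]=b[10], then 3 at a[15]=b[11]; all 9 values appear in both, in order, and the DP table's final entry dp[15][11] is also 9, so no common subsequence is longer.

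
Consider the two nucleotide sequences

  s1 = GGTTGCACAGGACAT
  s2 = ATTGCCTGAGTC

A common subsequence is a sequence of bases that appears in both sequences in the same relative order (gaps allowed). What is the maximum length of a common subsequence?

Match T at s1[3]=s2[2], then T at s1[4]=s2[3], then G at s1[5]=s2[4], then C at s1[6]=s2[5], then C at s1[8]=s2[6], then A at s1[9]=s2[9], then G at s1[10]=s2[10], then C at s1[13]=s2[12] — 8 bases in the same relative order in both, and the DP table's final entry dp[15][12] is also 8, so no common subsequence is longer.

8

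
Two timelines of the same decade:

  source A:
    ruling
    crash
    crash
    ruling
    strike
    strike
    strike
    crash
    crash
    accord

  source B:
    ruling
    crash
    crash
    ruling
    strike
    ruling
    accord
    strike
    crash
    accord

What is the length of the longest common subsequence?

Match ruling at source A[1]=source B[1]; then crash at source A[2]=source B[2]; then crash at source A[3]=source B[3]; then ruling at source A[4]=source B[4]; then strike at source A[5]=source B[5]; then strike at source A[7]=source B[8]; then crash at source A[9]=source B[9]; then accord at source A[10]=source B[10] — 8 events in the same relative order in both, and the DP table's final entry dp[10][10] is also 8, so no common subsequence is longer.

8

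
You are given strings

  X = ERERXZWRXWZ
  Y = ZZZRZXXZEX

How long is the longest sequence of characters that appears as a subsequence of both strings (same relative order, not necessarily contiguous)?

4

Let dp[i][j] be the LCS length of the first i characters of X and the first j characters of Y. dp[i][j] = dp[i-1][j-1]+1 when the i-th and j-th characters match, else max(dp[i-1][j], dp[i][j-1]).
    ·  Z  Z  Z  R  Z  X  X  Z  E  X
 ·  0  0  0  0  0  0  0  0  0  0  0
 E  0  0  0  0  0  0  0  0  0  1  1
 R  0  0  0  0  1  1  1  1  1  1  1
 E  0  0  0  0  1  1  1  1  1  2  2
 R  0  0  0  0  1  1  1  1  1  2  2
 X  0  0  0  0  1  1  2  2  2  2  3
 Z  0  1  1  1  1  2  2  2  3  3  3
 W  0  1  1  1  1  2  2  2  3  3  3
 R  0  1  1  1  2  2  2  2  3  3  3
 X  0  1  1  1  2  2  3  3  3  3  4
 W  0  1  1  1  2  2  3  3  3  3  4
 Z  0  1  2  2  2  3  3  3  4  4  4
dp[11][10] = 4. One LCS (by backtracking along matches): RXZX.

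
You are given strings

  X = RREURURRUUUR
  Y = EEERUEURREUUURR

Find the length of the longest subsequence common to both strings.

Pick R (X #1, Y #4); then E (X #3, Y #6); then U (X #4, Y #7); then R (X #5, Y #8); then R (X #7, Y #9); then U (X #9, Y #11); then U (X #10, Y #12); then U (X #11, Y #13); then R (X #12, Y #15); all 9 characters appear in both, in order. The LCS DP gives dp[12][15] = 9, so this is optimal.

9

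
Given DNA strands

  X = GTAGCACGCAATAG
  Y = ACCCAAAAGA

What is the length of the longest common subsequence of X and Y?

8

One common subsequence of length 8: A (X #3, Y #1), then C (X #5, Y #2), then C (X #7, Y #3), then C (X #9, Y #4), then A (X #10, Y #6), then A (X #11, Y #7), then A (X #13, Y #8), then G (X #14, Y #9), and the DP table's final entry dp[14][10] is also 8, so no common subsequence is longer.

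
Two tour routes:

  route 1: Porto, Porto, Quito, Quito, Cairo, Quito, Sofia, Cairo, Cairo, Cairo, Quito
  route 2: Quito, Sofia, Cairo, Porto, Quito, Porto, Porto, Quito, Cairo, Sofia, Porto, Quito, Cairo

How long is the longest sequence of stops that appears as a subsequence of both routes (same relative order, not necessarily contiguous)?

6

Pick Porto [1,6]; then Porto [2,7]; then Quito [4,8]; then Cairo [5,9]; then Quito [6,12]; then Cairo [10,13]; all 6 stops appear in both, in order. The LCS DP gives dp[11][13] = 6, so this is optimal.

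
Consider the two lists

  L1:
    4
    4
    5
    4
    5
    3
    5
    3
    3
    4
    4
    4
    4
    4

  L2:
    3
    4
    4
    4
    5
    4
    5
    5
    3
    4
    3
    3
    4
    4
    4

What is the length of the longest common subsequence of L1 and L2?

11

One common subsequence of length 11: 4 [1,3], then 4 [2,4], then 5 [3,5], then 4 [4,6], then 5 [5,8], then 3 [6,9], then 3 [8,11], then 3 [9,12], then 4 [12,13], then 4 [13,14], then 4 [14,15]. The LCS DP gives dp[14][15] = 11, so this is optimal.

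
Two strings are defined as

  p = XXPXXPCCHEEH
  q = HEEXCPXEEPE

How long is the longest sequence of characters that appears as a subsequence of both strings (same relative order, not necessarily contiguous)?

Taking X (p #1, q #4), then P (p #3, q #6), then X (p #4, q #7), then P (p #6, q #10), then E (p #11, q #11) gives a common subsequence of length 5, and the DP table's final entry dp[12][11] is also 5, so no common subsequence is longer.

5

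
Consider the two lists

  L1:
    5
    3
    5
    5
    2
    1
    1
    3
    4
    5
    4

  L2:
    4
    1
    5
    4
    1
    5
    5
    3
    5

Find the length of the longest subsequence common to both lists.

Let dp[i][j] be the LCS length of the first i values of L1 and the first j values of L2. dp[i][j] = dp[i-1][j-1]+1 when the i-th and j-th values match, else max(dp[i-1][j], dp[i][j-1]).
    ·  4  1  5  4  1  5  5  3  5
 ·  0  0  0  0  0  0  0  0  0  0
 5  0  0  0  1  1  1  1  1  1  1
 3  0  0  0  1  1  1  1  1  2  2
 5  0  0  0  1  1  1  2  2  2  3
 5  0  0  0  1  1  1  2  3  3  3
 2  0  0  0  1  1  1  2  3  3  3
 1  0  0  1  1  1  2  2  3  3  3
 1  0  0  1  1  1  2  2  3  3  3
 3  0  0  1  1  1  2  2  3  4  4
 4  0  1  1  1  2  2  2  3  4  4
 5  0  1  1  2  2  2  3  3  4  5
 4  0  1  1  2  3  3  3  3  4  5
dp[11][9] = 5. One LCS (by backtracking along matches): 5, 5, 5, 3, 5.

5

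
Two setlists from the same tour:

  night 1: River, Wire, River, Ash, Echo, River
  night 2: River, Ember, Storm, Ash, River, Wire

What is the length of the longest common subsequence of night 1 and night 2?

One common subsequence of length 3: River [1,1], Ash [4,4], River [6,5], and the DP table's final entry dp[6][6] is also 3, so no common subsequence is longer.

3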